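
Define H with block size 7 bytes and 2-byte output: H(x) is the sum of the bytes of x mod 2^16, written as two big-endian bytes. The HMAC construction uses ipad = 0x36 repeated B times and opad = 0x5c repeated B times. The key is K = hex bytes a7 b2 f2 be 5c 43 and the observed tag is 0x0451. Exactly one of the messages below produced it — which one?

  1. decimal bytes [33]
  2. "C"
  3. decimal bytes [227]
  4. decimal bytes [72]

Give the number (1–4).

Key hex bytes a7 b2 f2 be 5c 43 is 6 bytes ≤ B = 7; zero-pad to 7 bytes: K' = a7 b2 f2 be 5c 43 00.
K' ⊕ ipad = 91 84 c4 88 6a 75 36; K' ⊕ opad = fb ee ae e2 00 1f 5c.
m1: inner = H(91 84 c4 88 6a 75 36 21) = 03 97; tag = H(fb ee ae e2 00 1f 5c 03 97) = 048e
m2: inner = H(91 84 c4 88 6a 75 36 43) = 03 b9; tag = H(fb ee ae e2 00 1f 5c 03 b9) = 04b0
m3: inner = H(91 84 c4 88 6a 75 36 e3) = 04 59; tag = H(fb ee ae e2 00 1f 5c 04 59) = 0451 ← matches
m4: inner = H(91 84 c4 88 6a 75 36 48) = 03 be; tag = H(fb ee ae e2 00 1f 5c 03 be) = 04b5

3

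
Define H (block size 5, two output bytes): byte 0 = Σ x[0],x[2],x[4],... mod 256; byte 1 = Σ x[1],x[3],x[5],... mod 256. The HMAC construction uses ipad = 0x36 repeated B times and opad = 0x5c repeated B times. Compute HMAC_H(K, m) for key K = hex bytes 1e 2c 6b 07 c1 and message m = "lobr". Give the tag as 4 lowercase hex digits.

Key hex bytes 1e 2c 6b 07 c1 is exactly B = 5 bytes: K' = 1e 2c 6b 07 c1.
K' ⊕ ipad = 28 1a 5d 31 f7.  K' ⊕ opad = 42 70 37 5b 9d.
Inner input = (K'⊕ipad) ∥ m = 28 1a 5d 31 f7 ∥ 6c 6f 62 72.
Inner hash: even-index sum = 605 mod 256 = 93; odd-index sum = 281 mod 256 = 25 → 5d 19.
Outer input = (K'⊕opad) ∥ inner = 42 70 37 5b 9d ∥ 5d 19.
Outer hash (tag): even-index sum = 303 mod 256 = 47; odd-index sum = 296 mod 256 = 40 → 2f 28.

2f28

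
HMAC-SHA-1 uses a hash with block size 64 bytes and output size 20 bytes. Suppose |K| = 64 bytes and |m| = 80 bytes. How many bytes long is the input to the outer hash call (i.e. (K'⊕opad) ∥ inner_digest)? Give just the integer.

Key is 64 ≤ 64 bytes, zero-padded: |K'| = 64.
Outer input = (K'⊕opad) ∥ H(inner) → 64 + 20 = 84 bytes.

84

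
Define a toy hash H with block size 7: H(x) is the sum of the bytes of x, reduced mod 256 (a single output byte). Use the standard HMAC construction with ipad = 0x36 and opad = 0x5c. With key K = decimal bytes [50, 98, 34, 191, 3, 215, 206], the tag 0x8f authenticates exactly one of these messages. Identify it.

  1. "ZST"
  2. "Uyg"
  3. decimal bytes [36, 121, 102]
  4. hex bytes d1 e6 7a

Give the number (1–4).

3

Key decimal bytes [50, 98, 34, 191, 3, 215, 206] = 32 62 22 bf 03 d7 ce is exactly B = 7 bytes: K' = 32 62 22 bf 03 d7 ce.
K' ⊕ ipad = 04 54 14 89 35 e1 f8; K' ⊕ opad = 6e 3e 7e e3 5f 8b 92.
m1: inner = H(04 54 14 89 35 e1 f8 5a 53 54) = 04; tag = H(6e 3e 7e e3 5f 8b 92 04) = 8d
m2: inner = H(04 54 14 89 35 e1 f8 55 79 67) = 38; tag = H(6e 3e 7e e3 5f 8b 92 38) = c1
m3: inner = H(04 54 14 89 35 e1 f8 24 79 66) = 06; tag = H(6e 3e 7e e3 5f 8b 92 06) = 8f ← matches
m4: inner = H(04 54 14 89 35 e1 f8 d1 e6 7a) = 34; tag = H(6e 3e 7e e3 5f 8b 92 34) = bd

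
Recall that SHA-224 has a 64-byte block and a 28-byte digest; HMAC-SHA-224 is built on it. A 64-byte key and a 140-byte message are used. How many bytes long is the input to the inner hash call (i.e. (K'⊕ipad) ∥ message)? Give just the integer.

204

Key is 64 ≤ 64 bytes, zero-padded: |K'| = 64.
Inner input = (K'⊕ipad) ∥ m → 64 + 140 = 204 bytes.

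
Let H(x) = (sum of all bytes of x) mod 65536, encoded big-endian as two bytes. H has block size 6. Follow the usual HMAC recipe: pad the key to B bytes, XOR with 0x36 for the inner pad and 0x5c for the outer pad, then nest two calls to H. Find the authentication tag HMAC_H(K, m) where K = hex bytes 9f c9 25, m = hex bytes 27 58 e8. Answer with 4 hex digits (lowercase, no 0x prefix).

03ac

Key hex bytes 9f c9 25 is 3 bytes ≤ B = 6; zero-pad to 6 bytes: K' = 9f c9 25 00 00 00.
K' ⊕ ipad = a9 ff 13 36 36 36.  K' ⊕ opad = c3 95 79 5c 5c 5c.
Inner input = (K'⊕ipad) ∥ m = a9 ff 13 36 36 36 ∥ 27 58 e8.
Inner hash: sum = 169+255+19+54+54+54+39+88+232 = 964 → 03 c4.
Outer input = (K'⊕opad) ∥ inner = c3 95 79 5c 5c 5c ∥ 03 c4.
Outer hash (tag): sum = 195+149+121+92+92+92+3+196 = 940 → 03 ac.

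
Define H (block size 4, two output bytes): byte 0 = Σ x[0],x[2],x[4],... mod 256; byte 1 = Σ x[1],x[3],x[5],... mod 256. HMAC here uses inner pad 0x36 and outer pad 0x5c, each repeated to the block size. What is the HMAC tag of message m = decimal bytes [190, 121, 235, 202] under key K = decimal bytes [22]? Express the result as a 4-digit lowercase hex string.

a567

Key decimal bytes [22] = 16 is 1 byte ≤ B = 4; zero-pad to 4 bytes: K' = 16 00 00 00.
K' ⊕ ipad = 20 36 36 36.  K' ⊕ opad = 4a 5c 5c 5c.
Inner input = (K'⊕ipad) ∥ m = 20 36 36 36 ∥ be 79 eb ca.
Inner hash: even-index sum = 511 mod 256 = 255; odd-index sum = 431 mod 256 = 175 → ff af.
Outer input = (K'⊕opad) ∥ inner = 4a 5c 5c 5c ∥ ff af.
Outer hash (tag): even-index sum = 421 mod 256 = 165; odd-index sum = 359 mod 256 = 103 → a5 67.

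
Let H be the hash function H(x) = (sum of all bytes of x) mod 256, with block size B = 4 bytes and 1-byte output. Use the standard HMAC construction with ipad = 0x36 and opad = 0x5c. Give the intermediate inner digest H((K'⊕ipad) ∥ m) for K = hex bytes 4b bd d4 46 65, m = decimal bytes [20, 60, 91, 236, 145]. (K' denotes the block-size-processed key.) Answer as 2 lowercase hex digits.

7b

Key hex bytes 4b bd d4 46 65 is 5 bytes > B = 4, so hash it first: H(key) = 87, then zero-pad to 4 bytes: K' = 87 00 00 00.
K' ⊕ ipad = b1 36 36 36.
Inner input = b1 36 36 36 ∥ 14 3c 5b ec 91.
Inner hash: sum = 177+54+54+54+20+60+91+236+145 = 891; mod 256 = 123 → 7b.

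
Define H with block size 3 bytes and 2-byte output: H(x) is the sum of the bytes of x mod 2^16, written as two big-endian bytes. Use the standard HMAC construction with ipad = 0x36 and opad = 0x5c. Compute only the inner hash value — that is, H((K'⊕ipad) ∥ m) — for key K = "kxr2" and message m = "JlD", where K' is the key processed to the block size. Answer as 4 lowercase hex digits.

Key "kxr2" = 6b 78 72 32 is 4 bytes > B = 3, so hash it first: H(key) = 01 87, then zero-pad to 3 bytes: K' = 01 87 00.
K' ⊕ ipad = 37 b1 36.
Inner input = 37 b1 36 ∥ 4a 6c 44.
Inner hash: sum = 55+177+54+74+108+68 = 536 → 02 18.

0218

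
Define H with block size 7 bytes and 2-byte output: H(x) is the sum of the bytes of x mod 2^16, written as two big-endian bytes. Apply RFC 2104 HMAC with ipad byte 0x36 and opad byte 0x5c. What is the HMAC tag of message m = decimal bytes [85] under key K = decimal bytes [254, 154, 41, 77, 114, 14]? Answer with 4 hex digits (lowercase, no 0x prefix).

02e2

Key decimal bytes [254, 154, 41, 77, 114, 14] = fe 9a 29 4d 72 0e is 6 bytes ≤ B = 7; zero-pad to 7 bytes: K' = fe 9a 29 4d 72 0e 00.
K' ⊕ ipad = c8 ac 1f 7b 44 38 36.  K' ⊕ opad = a2 c6 75 11 2e 52 5c.
Inner input = (K'⊕ipad) ∥ m = c8 ac 1f 7b 44 38 36 ∥ 55.
Inner hash: sum = 200+172+31+123+68+56+54+85 = 789 → 03 15.
Outer input = (K'⊕opad) ∥ inner = a2 c6 75 11 2e 52 5c ∥ 03 15.
Outer hash (tag): sum = 162+198+117+17+46+82+92+3+21 = 738 → 02 e2.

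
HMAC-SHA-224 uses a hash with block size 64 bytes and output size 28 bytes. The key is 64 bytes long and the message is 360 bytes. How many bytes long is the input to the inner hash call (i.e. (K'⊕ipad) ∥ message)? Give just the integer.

424

Key is 64 ≤ 64 bytes, zero-padded: |K'| = 64.
Inner input = (K'⊕ipad) ∥ m → 64 + 360 = 424 bytes.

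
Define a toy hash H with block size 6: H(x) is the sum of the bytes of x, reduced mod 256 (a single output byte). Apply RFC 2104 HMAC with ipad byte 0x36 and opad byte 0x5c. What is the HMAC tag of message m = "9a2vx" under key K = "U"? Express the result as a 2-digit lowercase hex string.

Key "U" = 55 is 1 byte ≤ B = 6; zero-pad to 6 bytes: K' = 55 00 00 00 00 00.
K' ⊕ ipad = 63 36 36 36 36 36.  K' ⊕ opad = 09 5c 5c 5c 5c 5c.
Inner input = (K'⊕ipad) ∥ m = 63 36 36 36 36 36 ∥ 39 61 32 76 78.
Inner hash: sum = 99+54+54+54+54+54+57+97+50+118+120 = 811; mod 256 = 43 → 2b.
Outer input = (K'⊕opad) ∥ inner = 09 5c 5c 5c 5c 5c ∥ 2b.
Outer hash (tag): sum = 9+92+92+92+92+92+43 = 512; mod 256 = 0 → 00.

00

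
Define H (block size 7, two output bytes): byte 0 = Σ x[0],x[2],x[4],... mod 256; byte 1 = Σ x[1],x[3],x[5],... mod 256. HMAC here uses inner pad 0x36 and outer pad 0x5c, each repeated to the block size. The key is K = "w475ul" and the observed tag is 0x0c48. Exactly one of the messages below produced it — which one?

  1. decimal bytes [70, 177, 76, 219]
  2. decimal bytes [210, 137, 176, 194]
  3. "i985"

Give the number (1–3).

Key "w475ul" = 77 34 37 35 75 6c is 6 bytes ≤ B = 7; zero-pad to 7 bytes: K' = 77 34 37 35 75 6c 00.
K' ⊕ ipad = 41 02 01 03 43 5a 36; K' ⊕ opad = 2b 68 6b 69 29 30 5c.
m1: inner = H(41 02 01 03 43 5a 36 46 b1 4c db) = 47 f1; tag = H(2b 68 6b 69 29 30 5c 47 f1) = 0c48 ← matches
m2: inner = H(41 02 01 03 43 5a 36 d2 89 b0 c2) = 06 e1; tag = H(2b 68 6b 69 29 30 5c 06 e1) = fc07
m3: inner = H(41 02 01 03 43 5a 36 69 39 38 35) = 29 00; tag = H(2b 68 6b 69 29 30 5c 29 00) = 1b2a

1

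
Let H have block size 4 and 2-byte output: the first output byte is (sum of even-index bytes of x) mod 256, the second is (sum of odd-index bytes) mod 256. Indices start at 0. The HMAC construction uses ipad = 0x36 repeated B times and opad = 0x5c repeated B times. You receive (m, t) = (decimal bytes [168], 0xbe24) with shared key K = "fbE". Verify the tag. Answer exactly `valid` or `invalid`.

valid

Key "fbE" = 66 62 45 is 3 bytes ≤ B = 4; zero-pad to 4 bytes: K' = 66 62 45 00.
K' ⊕ ipad = 50 54 73 36; K' ⊕ opad = 3a 3e 19 5c.
Inner hash: even-index sum = 363 mod 256 = 107; odd-index sum = 138 mod 256 = 138 → 6b 8a.
Outer hash (recomputed tag): even-index sum = 190 mod 256 = 190; odd-index sum = 292 mod 256 = 36 → be 24.
Recomputed tag = be24; claimed = be24 → match.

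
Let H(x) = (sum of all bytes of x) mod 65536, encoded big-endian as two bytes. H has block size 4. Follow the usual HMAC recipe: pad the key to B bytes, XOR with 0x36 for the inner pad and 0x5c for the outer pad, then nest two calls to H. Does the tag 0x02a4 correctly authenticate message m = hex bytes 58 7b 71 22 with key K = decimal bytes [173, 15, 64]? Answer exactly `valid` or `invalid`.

valid

Key decimal bytes [173, 15, 64] = ad 0f 40 is 3 bytes ≤ B = 4; zero-pad to 4 bytes: K' = ad 0f 40 00.
K' ⊕ ipad = 9b 39 76 36; K' ⊕ opad = f1 53 1c 5c.
Inner hash: sum = 155+57+118+54+88+123+113+34 = 742 → 02 e6.
Outer hash (recomputed tag): sum = 241+83+28+92+2+230 = 676 → 02 a4.
Recomputed tag = 02a4; claimed = 02a4 → match.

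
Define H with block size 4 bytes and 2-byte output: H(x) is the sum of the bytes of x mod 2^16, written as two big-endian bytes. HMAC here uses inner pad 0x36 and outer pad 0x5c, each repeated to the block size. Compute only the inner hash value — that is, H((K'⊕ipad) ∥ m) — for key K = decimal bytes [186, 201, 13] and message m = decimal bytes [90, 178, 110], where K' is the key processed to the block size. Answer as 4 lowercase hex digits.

0376

Key decimal bytes [186, 201, 13] = ba c9 0d is 3 bytes ≤ B = 4; zero-pad to 4 bytes: K' = ba c9 0d 00.
K' ⊕ ipad = 8c ff 3b 36.
Inner input = 8c ff 3b 36 ∥ 5a b2 6e.
Inner hash: sum = 140+255+59+54+90+178+110 = 886 → 03 76.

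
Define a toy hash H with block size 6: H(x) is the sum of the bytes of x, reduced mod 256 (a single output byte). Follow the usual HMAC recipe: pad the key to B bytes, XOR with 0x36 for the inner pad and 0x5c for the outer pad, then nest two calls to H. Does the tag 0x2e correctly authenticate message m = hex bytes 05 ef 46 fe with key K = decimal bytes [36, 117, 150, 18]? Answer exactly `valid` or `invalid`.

Key decimal bytes [36, 117, 150, 18] = 24 75 96 12 is 4 bytes ≤ B = 6; zero-pad to 6 bytes: K' = 24 75 96 12 00 00.
K' ⊕ ipad = 12 43 a0 24 36 36; K' ⊕ opad = 78 29 ca 4e 5c 5c.
Inner hash: sum = 18+67+160+36+54+54+5+239+70+254 = 957; mod 256 = 189 → bd.
Outer hash (recomputed tag): sum = 120+41+202+78+92+92+189 = 814; mod 256 = 46 → 2e.
Recomputed tag = 2e; claimed = 2e → match.

valid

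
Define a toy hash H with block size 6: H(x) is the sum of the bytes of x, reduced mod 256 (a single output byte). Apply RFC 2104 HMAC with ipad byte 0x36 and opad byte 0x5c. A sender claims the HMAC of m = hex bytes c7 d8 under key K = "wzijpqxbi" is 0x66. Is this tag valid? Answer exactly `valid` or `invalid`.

invalid

Key "wzijpqxbi" = 77 7a 69 6a 70 71 78 62 69 is 9 bytes > B = 6, so hash it first: H(key) = e8, then zero-pad to 6 bytes: K' = e8 00 00 00 00 00.
K' ⊕ ipad = de 36 36 36 36 36; K' ⊕ opad = b4 5c 5c 5c 5c 5c.
Inner hash: sum = 222+54+54+54+54+54+199+216 = 907; mod 256 = 139 → 8b.
Outer hash (recomputed tag): sum = 180+92+92+92+92+92+139 = 779; mod 256 = 11 → 0b.
Recomputed tag = 0b; claimed = 66 → mismatch.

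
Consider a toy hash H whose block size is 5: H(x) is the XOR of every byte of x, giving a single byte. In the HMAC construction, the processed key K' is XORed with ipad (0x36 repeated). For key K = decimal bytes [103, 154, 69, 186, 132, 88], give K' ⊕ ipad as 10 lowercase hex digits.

e836363636

Key decimal bytes [103, 154, 69, 186, 132, 88] = 67 9a 45 ba 84 58 is 6 bytes > B = 5, so hash it first: H(key) = de, then zero-pad to 5 bytes: K' = de 00 00 00 00.
XOR each byte with 0x36: de⊕36=e8, 00⊕36=36, 00⊕36=36, 00⊕36=36, 00⊕36=36.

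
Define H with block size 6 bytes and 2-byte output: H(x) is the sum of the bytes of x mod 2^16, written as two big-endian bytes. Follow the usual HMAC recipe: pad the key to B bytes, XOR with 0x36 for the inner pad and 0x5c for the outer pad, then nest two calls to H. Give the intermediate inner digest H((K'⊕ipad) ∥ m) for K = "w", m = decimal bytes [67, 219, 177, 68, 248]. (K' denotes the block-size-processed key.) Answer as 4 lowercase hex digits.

Key "w" = 77 is 1 byte ≤ B = 6; zero-pad to 6 bytes: K' = 77 00 00 00 00 00.
K' ⊕ ipad = 41 36 36 36 36 36.
Inner input = 41 36 36 36 36 36 ∥ 43 db b1 44 f8.
Inner hash: sum = 65+54+54+54+54+54+67+219+177+68+248 = 1114 → 04 5a.

045a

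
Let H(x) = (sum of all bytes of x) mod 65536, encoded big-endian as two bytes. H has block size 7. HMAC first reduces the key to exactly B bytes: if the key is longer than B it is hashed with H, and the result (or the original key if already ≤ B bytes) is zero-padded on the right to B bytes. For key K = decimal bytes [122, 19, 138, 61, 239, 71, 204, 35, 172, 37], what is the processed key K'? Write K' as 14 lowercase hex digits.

|K| = 10 > B = 7, so first hash the key.
H(K): sum = 122+19+138+61+239+71+204+35+172+37 = 1098 → 04 4a.
Zero-pad H(K) = 04 4a to 7 bytes: K' = 04 4a 00 00 00 00 00.

044a0000000000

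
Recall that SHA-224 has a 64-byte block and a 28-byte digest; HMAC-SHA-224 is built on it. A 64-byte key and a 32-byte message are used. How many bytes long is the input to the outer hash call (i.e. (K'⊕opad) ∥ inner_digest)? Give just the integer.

92

Key is 64 ≤ 64 bytes, zero-padded: |K'| = 64.
Outer input = (K'⊕opad) ∥ H(inner) → 64 + 28 = 92 bytes.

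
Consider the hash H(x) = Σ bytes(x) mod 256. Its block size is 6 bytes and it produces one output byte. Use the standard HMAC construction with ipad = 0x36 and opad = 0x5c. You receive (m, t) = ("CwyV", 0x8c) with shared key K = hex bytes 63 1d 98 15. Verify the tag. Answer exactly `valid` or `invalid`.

invalid

Key hex bytes 63 1d 98 15 is 4 bytes ≤ B = 6; zero-pad to 6 bytes: K' = 63 1d 98 15 00 00.
K' ⊕ ipad = 55 2b ae 23 36 36; K' ⊕ opad = 3f 41 c4 49 5c 5c.
Inner hash: sum = 85+43+174+35+54+54+67+119+121+86 = 838; mod 256 = 70 → 46.
Outer hash (recomputed tag): sum = 63+65+196+73+92+92+70 = 651; mod 256 = 139 → 8b.
Recomputed tag = 8b; claimed = 8c → mismatch.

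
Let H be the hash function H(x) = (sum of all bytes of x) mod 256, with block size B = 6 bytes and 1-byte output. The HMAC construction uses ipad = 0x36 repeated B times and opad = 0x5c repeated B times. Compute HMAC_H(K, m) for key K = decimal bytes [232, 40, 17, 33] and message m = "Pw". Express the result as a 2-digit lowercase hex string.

Key decimal bytes [232, 40, 17, 33] = e8 28 11 21 is 4 bytes ≤ B = 6; zero-pad to 6 bytes: K' = e8 28 11 21 00 00.
K' ⊕ ipad = de 1e 27 17 36 36.  K' ⊕ opad = b4 74 4d 7d 5c 5c.
Inner input = (K'⊕ipad) ∥ m = de 1e 27 17 36 36 ∥ 50 77.
Inner hash: sum = 222+30+39+23+54+54+80+119 = 621; mod 256 = 109 → 6d.
Outer input = (K'⊕opad) ∥ inner = b4 74 4d 7d 5c 5c ∥ 6d.
Outer hash (tag): sum = 180+116+77+125+92+92+109 = 791; mod 256 = 23 → 17.

17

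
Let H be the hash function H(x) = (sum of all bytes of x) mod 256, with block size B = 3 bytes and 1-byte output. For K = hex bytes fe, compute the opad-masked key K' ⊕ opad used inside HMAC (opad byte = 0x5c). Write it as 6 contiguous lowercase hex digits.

Key hex bytes fe is 1 byte ≤ B = 3; zero-pad to 3 bytes: K' = fe 00 00.
XOR each byte with 0x5c: fe⊕5c=a2, 00⊕5c=5c, 00⊕5c=5c.

a25c5c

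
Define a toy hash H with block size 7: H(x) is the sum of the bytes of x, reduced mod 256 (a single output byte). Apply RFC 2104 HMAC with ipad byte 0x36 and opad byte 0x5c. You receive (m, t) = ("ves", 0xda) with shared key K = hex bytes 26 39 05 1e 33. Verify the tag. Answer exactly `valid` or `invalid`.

valid

Key hex bytes 26 39 05 1e 33 is 5 bytes ≤ B = 7; zero-pad to 7 bytes: K' = 26 39 05 1e 33 00 00.
K' ⊕ ipad = 10 0f 33 28 05 36 36; K' ⊕ opad = 7a 65 59 42 6f 5c 5c.
Inner hash: sum = 16+15+51+40+5+54+54+118+101+115 = 569; mod 256 = 57 → 39.
Outer hash (recomputed tag): sum = 122+101+89+66+111+92+92+57 = 730; mod 256 = 218 → da.
Recomputed tag = da; claimed = da → match.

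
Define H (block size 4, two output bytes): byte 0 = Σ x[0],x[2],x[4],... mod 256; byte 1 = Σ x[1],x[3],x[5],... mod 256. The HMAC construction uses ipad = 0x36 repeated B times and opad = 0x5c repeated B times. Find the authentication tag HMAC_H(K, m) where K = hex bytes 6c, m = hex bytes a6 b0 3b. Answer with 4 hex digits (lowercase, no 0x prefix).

fdd4

Key hex bytes 6c is 1 byte ≤ B = 4; zero-pad to 4 bytes: K' = 6c 00 00 00.
K' ⊕ ipad = 5a 36 36 36.  K' ⊕ opad = 30 5c 5c 5c.
Inner input = (K'⊕ipad) ∥ m = 5a 36 36 36 ∥ a6 b0 3b.
Inner hash: even-index sum = 369 mod 256 = 113; odd-index sum = 284 mod 256 = 28 → 71 1c.
Outer input = (K'⊕opad) ∥ inner = 30 5c 5c 5c ∥ 71 1c.
Outer hash (tag): even-index sum = 253 mod 256 = 253; odd-index sum = 212 mod 256 = 212 → fd d4.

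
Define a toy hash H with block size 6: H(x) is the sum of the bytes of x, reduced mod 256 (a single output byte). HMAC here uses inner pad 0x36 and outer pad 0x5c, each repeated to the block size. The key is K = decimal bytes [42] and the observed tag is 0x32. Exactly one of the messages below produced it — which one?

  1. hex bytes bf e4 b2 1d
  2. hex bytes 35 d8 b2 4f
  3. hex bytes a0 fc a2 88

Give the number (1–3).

3

Key decimal bytes [42] = 2a is 1 byte ≤ B = 6; zero-pad to 6 bytes: K' = 2a 00 00 00 00 00.
K' ⊕ ipad = 1c 36 36 36 36 36; K' ⊕ opad = 76 5c 5c 5c 5c 5c.
m1: inner = H(1c 36 36 36 36 36 bf e4 b2 1d) = 9c; tag = H(76 5c 5c 5c 5c 5c 9c) = de
m2: inner = H(1c 36 36 36 36 36 35 d8 b2 4f) = 38; tag = H(76 5c 5c 5c 5c 5c 38) = 7a
m3: inner = H(1c 36 36 36 36 36 a0 fc a2 88) = f0; tag = H(76 5c 5c 5c 5c 5c f0) = 32 ← matches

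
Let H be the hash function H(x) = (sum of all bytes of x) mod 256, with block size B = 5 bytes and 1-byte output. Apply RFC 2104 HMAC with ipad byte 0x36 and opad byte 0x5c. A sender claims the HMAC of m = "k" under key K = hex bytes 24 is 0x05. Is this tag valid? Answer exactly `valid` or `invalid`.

invalid

Key hex bytes 24 is 1 byte ≤ B = 5; zero-pad to 5 bytes: K' = 24 00 00 00 00.
K' ⊕ ipad = 12 36 36 36 36; K' ⊕ opad = 78 5c 5c 5c 5c.
Inner hash: sum = 18+54+54+54+54+107 = 341; mod 256 = 85 → 55.
Outer hash (recomputed tag): sum = 120+92+92+92+92+85 = 573; mod 256 = 61 → 3d.
Recomputed tag = 3d; claimed = 05 → mismatch.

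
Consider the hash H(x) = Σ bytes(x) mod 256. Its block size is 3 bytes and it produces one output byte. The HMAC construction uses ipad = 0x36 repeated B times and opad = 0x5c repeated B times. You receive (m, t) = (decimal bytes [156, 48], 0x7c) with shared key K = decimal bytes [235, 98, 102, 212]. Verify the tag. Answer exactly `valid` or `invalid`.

Key decimal bytes [235, 98, 102, 212] = eb 62 66 d4 is 4 bytes > B = 3, so hash it first: H(key) = 87, then zero-pad to 3 bytes: K' = 87 00 00.
K' ⊕ ipad = b1 36 36; K' ⊕ opad = db 5c 5c.
Inner hash: sum = 177+54+54+156+48 = 489; mod 256 = 233 → e9.
Outer hash (recomputed tag): sum = 219+92+92+233 = 636; mod 256 = 124 → 7c.
Recomputed tag = 7c; claimed = 7c → match.

valid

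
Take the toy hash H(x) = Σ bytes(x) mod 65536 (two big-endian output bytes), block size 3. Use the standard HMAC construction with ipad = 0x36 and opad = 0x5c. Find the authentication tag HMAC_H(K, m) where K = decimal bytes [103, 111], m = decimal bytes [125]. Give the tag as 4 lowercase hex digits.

Key decimal bytes [103, 111] = 67 6f is 2 bytes ≤ B = 3; zero-pad to 3 bytes: K' = 67 6f 00.
K' ⊕ ipad = 51 59 36.  K' ⊕ opad = 3b 33 5c.
Inner input = (K'⊕ipad) ∥ m = 51 59 36 ∥ 7d.
Inner hash: sum = 81+89+54+125 = 349 → 01 5d.
Outer input = (K'⊕opad) ∥ inner = 3b 33 5c ∥ 01 5d.
Outer hash (tag): sum = 59+51+92+1+93 = 296 → 01 28.

0128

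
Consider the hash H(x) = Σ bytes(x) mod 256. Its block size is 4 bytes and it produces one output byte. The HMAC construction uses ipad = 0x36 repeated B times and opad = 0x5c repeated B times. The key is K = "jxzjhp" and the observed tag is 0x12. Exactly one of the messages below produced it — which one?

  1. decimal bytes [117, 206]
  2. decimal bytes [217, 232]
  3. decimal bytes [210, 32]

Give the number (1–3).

Key "jxzjhp" = 6a 78 7a 6a 68 70 is 6 bytes > B = 4, so hash it first: H(key) = 9e, then zero-pad to 4 bytes: K' = 9e 00 00 00.
K' ⊕ ipad = a8 36 36 36; K' ⊕ opad = c2 5c 5c 5c.
m1: inner = H(a8 36 36 36 75 ce) = 8d; tag = H(c2 5c 5c 5c 8d) = 63
m2: inner = H(a8 36 36 36 d9 e8) = 0b; tag = H(c2 5c 5c 5c 0b) = e1
m3: inner = H(a8 36 36 36 d2 20) = 3c; tag = H(c2 5c 5c 5c 3c) = 12 ← matches

3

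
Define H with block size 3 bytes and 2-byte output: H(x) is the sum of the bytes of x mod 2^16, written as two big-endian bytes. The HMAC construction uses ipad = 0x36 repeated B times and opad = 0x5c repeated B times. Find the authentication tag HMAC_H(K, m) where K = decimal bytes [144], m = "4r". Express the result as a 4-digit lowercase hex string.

023d

Key decimal bytes [144] = 90 is 1 byte ≤ B = 3; zero-pad to 3 bytes: K' = 90 00 00.
K' ⊕ ipad = a6 36 36.  K' ⊕ opad = cc 5c 5c.
Inner input = (K'⊕ipad) ∥ m = a6 36 36 ∥ 34 72.
Inner hash: sum = 166+54+54+52+114 = 440 → 01 b8.
Outer input = (K'⊕opad) ∥ inner = cc 5c 5c ∥ 01 b8.
Outer hash (tag): sum = 204+92+92+1+184 = 573 → 02 3d.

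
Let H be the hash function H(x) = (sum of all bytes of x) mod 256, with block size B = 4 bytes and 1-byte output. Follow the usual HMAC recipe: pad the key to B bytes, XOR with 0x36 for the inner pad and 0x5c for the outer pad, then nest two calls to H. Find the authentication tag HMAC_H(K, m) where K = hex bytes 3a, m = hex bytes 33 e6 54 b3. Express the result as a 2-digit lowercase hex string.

Key hex bytes 3a is 1 byte ≤ B = 4; zero-pad to 4 bytes: K' = 3a 00 00 00.
K' ⊕ ipad = 0c 36 36 36.  K' ⊕ opad = 66 5c 5c 5c.
Inner input = (K'⊕ipad) ∥ m = 0c 36 36 36 ∥ 33 e6 54 b3.
Inner hash: sum = 12+54+54+54+51+230+84+179 = 718; mod 256 = 206 → ce.
Outer input = (K'⊕opad) ∥ inner = 66 5c 5c 5c ∥ ce.
Outer hash (tag): sum = 102+92+92+92+206 = 584; mod 256 = 72 → 48.

48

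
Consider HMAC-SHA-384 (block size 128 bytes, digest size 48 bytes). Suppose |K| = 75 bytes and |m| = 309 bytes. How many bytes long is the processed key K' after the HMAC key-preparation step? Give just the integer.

128

Key is 75 ≤ 128 bytes, zero-padded: |K'| = 128.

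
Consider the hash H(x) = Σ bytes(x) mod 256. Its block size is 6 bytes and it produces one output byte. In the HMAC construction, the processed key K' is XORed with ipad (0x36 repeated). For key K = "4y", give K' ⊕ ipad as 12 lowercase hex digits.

024f36363636

Key "4y" = 34 79 is 2 bytes ≤ B = 6; zero-pad to 6 bytes: K' = 34 79 00 00 00 00.
XOR each byte with 0x36: 34⊕36=02, 79⊕36=4f, 00⊕36=36, 00⊕36=36, 00⊕36=36, 00⊕36=36.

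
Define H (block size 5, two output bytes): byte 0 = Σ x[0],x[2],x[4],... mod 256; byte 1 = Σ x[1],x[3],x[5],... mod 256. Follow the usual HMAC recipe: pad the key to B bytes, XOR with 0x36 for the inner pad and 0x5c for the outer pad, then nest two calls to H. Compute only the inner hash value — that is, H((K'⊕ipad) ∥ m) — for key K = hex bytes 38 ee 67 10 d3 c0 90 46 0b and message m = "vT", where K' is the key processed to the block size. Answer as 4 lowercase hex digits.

Key hex bytes 38 ee 67 10 d3 c0 90 46 0b is 9 bytes > B = 5, so hash it first: H(key) = 0d 04, then zero-pad to 5 bytes: K' = 0d 04 00 00 00.
K' ⊕ ipad = 3b 32 36 36 36.
Inner input = 3b 32 36 36 36 ∥ 76 54.
Inner hash: even-index sum = 251 mod 256 = 251; odd-index sum = 222 mod 256 = 222 → fb de.

fbde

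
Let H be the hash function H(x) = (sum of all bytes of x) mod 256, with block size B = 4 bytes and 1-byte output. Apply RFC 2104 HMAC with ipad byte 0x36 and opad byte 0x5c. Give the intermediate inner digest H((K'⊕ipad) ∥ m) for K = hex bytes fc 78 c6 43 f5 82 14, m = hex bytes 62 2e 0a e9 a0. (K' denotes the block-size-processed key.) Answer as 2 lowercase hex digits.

Key hex bytes fc 78 c6 43 f5 82 14 is 7 bytes > B = 4, so hash it first: H(key) = 08, then zero-pad to 4 bytes: K' = 08 00 00 00.
K' ⊕ ipad = 3e 36 36 36.
Inner input = 3e 36 36 36 ∥ 62 2e 0a e9 a0.
Inner hash: sum = 62+54+54+54+98+46+10+233+160 = 771; mod 256 = 3 → 03.

03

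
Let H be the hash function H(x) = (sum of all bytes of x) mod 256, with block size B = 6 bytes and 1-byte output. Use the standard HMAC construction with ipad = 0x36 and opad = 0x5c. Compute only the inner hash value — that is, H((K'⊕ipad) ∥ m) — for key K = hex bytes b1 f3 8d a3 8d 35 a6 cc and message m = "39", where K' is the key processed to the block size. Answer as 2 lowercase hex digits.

Key hex bytes b1 f3 8d a3 8d 35 a6 cc is 8 bytes > B = 6, so hash it first: H(key) = 08, then zero-pad to 6 bytes: K' = 08 00 00 00 00 00.
K' ⊕ ipad = 3e 36 36 36 36 36.
Inner input = 3e 36 36 36 36 36 ∥ 33 39.
Inner hash: sum = 62+54+54+54+54+54+51+57 = 440; mod 256 = 184 → b8.

b8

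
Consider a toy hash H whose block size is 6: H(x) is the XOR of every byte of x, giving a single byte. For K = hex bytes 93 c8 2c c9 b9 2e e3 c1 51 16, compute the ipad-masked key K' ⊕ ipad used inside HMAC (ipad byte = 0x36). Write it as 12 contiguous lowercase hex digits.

7a3636363636

Key hex bytes 93 c8 2c c9 b9 2e e3 c1 51 16 is 10 bytes > B = 6, so hash it first: H(key) = 4c, then zero-pad to 6 bytes: K' = 4c 00 00 00 00 00.
XOR each byte with 0x36: 4c⊕36=7a, 00⊕36=36, 00⊕36=36, 00⊕36=36, 00⊕36=36, 00⊕36=36.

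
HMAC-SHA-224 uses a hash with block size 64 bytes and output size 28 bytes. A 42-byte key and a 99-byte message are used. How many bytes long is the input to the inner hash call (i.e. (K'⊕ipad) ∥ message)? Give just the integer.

163

Key is 42 ≤ 64 bytes, zero-padded: |K'| = 64.
Inner input = (K'⊕ipad) ∥ m → 64 + 99 = 163 bytes.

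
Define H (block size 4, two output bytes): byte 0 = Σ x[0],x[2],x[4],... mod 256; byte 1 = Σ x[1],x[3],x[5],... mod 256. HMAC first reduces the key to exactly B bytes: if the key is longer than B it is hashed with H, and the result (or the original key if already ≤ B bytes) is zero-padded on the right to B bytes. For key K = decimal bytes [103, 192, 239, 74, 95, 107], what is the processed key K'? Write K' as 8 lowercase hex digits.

b5750000

|K| = 6 > B = 4, so first hash the key.
H(K): even-index sum = 437 mod 256 = 181; odd-index sum = 373 mod 256 = 117 → b5 75.
Zero-pad H(K) = b5 75 to 4 bytes: K' = b5 75 00 00.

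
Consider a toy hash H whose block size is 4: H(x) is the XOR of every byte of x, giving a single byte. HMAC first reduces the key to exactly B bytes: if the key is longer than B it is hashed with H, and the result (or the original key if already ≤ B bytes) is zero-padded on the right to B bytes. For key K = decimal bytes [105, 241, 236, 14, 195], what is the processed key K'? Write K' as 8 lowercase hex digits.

|K| = 5 > B = 4, so first hash the key.
H(K): XOR 69⊕f1⊕ec⊕0e⊕c3 = b9.
Zero-pad H(K) = b9 to 4 bytes: K' = b9 00 00 00.

b9000000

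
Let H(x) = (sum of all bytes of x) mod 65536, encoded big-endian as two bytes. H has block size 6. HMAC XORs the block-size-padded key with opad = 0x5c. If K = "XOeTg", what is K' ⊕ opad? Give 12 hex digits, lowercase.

Key "XOeTg" = 58 4f 65 54 67 is 5 bytes ≤ B = 6; zero-pad to 6 bytes: K' = 58 4f 65 54 67 00.
XOR each byte with 0x5c: 58⊕5c=04, 4f⊕5c=13, 65⊕5c=39, 54⊕5c=08, 67⊕5c=3b, 00⊕5c=5c.

041339083b5c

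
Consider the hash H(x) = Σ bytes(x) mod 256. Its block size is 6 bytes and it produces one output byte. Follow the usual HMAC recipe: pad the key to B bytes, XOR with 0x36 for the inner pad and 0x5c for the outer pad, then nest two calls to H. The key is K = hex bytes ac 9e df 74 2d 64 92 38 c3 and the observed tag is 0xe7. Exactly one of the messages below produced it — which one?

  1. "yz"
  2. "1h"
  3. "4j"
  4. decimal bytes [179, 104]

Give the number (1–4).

Key hex bytes ac 9e df 74 2d 64 92 38 c3 is 9 bytes > B = 6, so hash it first: H(key) = bb, then zero-pad to 6 bytes: K' = bb 00 00 00 00 00.
K' ⊕ ipad = 8d 36 36 36 36 36; K' ⊕ opad = e7 5c 5c 5c 5c 5c.
m1: inner = H(8d 36 36 36 36 36 79 7a) = 8e; tag = H(e7 5c 5c 5c 5c 5c 8e) = 41
m2: inner = H(8d 36 36 36 36 36 31 68) = 34; tag = H(e7 5c 5c 5c 5c 5c 34) = e7 ← matches
m3: inner = H(8d 36 36 36 36 36 34 6a) = 39; tag = H(e7 5c 5c 5c 5c 5c 39) = ec
m4: inner = H(8d 36 36 36 36 36 b3 68) = b6; tag = H(e7 5c 5c 5c 5c 5c b6) = 69

2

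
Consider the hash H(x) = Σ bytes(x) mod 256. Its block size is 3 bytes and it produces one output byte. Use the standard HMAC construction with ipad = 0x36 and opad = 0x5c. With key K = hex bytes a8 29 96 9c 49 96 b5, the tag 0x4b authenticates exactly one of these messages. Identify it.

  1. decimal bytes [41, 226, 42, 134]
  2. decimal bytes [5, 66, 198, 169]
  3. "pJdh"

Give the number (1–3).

1

Key hex bytes a8 29 96 9c 49 96 b5 is 7 bytes > B = 3, so hash it first: H(key) = 97, then zero-pad to 3 bytes: K' = 97 00 00.
K' ⊕ ipad = a1 36 36; K' ⊕ opad = cb 5c 5c.
m1: inner = H(a1 36 36 29 e2 2a 86) = c8; tag = H(cb 5c 5c c8) = 4b ← matches
m2: inner = H(a1 36 36 05 42 c6 a9) = c3; tag = H(cb 5c 5c c3) = 46
m3: inner = H(a1 36 36 70 4a 64 68) = 93; tag = H(cb 5c 5c 93) = 16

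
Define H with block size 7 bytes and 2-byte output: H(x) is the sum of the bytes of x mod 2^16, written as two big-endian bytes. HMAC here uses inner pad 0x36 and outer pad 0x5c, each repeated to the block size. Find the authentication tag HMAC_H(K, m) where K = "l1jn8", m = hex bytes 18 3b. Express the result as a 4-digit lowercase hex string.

0304

Key "l1jn8" = 6c 31 6a 6e 38 is 5 bytes ≤ B = 7; zero-pad to 7 bytes: K' = 6c 31 6a 6e 38 00 00.
K' ⊕ ipad = 5a 07 5c 58 0e 36 36.  K' ⊕ opad = 30 6d 36 32 64 5c 5c.
Inner input = (K'⊕ipad) ∥ m = 5a 07 5c 58 0e 36 36 ∥ 18 3b.
Inner hash: sum = 90+7+92+88+14+54+54+24+59 = 482 → 01 e2.
Outer input = (K'⊕opad) ∥ inner = 30 6d 36 32 64 5c 5c ∥ 01 e2.
Outer hash (tag): sum = 48+109+54+50+100+92+92+1+226 = 772 → 03 04.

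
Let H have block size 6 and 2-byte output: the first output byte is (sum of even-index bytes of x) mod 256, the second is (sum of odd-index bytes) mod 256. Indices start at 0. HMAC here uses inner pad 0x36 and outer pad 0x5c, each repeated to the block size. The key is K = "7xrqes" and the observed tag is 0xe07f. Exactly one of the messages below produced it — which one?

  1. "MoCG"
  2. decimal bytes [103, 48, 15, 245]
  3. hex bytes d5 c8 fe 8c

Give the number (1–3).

2

Key "7xrqes" = 37 78 72 71 65 73 is exactly B = 6 bytes: K' = 37 78 72 71 65 73.
K' ⊕ ipad = 01 4e 44 47 53 45; K' ⊕ opad = 6b 24 2e 2d 39 2f.
m1: inner = H(01 4e 44 47 53 45 4d 6f 43 47) = 28 90; tag = H(6b 24 2e 2d 39 2f 28 90) = fa10
m2: inner = H(01 4e 44 47 53 45 67 30 0f f5) = 0e ff; tag = H(6b 24 2e 2d 39 2f 0e ff) = e07f ← matches
m3: inner = H(01 4e 44 47 53 45 d5 c8 fe 8c) = 6b 2e; tag = H(6b 24 2e 2d 39 2f 6b 2e) = 3dae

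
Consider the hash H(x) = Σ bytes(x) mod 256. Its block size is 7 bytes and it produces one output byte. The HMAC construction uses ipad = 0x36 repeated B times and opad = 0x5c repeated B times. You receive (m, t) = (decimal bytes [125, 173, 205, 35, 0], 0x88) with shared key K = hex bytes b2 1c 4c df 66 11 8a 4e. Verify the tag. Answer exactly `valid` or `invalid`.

Key hex bytes b2 1c 4c df 66 11 8a 4e is 8 bytes > B = 7, so hash it first: H(key) = 48, then zero-pad to 7 bytes: K' = 48 00 00 00 00 00 00.
K' ⊕ ipad = 7e 36 36 36 36 36 36; K' ⊕ opad = 14 5c 5c 5c 5c 5c 5c.
Inner hash: sum = 126+54+54+54+54+54+54+125+173+205+35+0 = 988; mod 256 = 220 → dc.
Outer hash (recomputed tag): sum = 20+92+92+92+92+92+92+220 = 792; mod 256 = 24 → 18.
Recomputed tag = 18; claimed = 88 → mismatch.

invalid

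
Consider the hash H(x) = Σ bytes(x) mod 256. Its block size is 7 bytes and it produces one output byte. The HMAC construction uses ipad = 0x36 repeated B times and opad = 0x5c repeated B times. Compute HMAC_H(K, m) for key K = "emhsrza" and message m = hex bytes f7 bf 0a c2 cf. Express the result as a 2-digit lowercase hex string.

Key "emhsrza" = 65 6d 68 73 72 7a 61 is exactly B = 7 bytes: K' = 65 6d 68 73 72 7a 61.
K' ⊕ ipad = 53 5b 5e 45 44 4c 57.  K' ⊕ opad = 39 31 34 2f 2e 26 3d.
Inner input = (K'⊕ipad) ∥ m = 53 5b 5e 45 44 4c 57 ∥ f7 bf 0a c2 cf.
Inner hash: sum = 83+91+94+69+68+76+87+247+191+10+194+207 = 1417; mod 256 = 137 → 89.
Outer input = (K'⊕opad) ∥ inner = 39 31 34 2f 2e 26 3d ∥ 89.
Outer hash (tag): sum = 57+49+52+47+46+38+61+137 = 487; mod 256 = 231 → e7.

e7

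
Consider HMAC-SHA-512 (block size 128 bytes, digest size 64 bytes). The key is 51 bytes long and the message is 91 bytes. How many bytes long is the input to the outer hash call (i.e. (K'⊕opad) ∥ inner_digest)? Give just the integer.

Key is 51 ≤ 128 bytes, zero-padded: |K'| = 128.
Outer input = (K'⊕opad) ∥ H(inner) → 128 + 64 = 192 bytes.

192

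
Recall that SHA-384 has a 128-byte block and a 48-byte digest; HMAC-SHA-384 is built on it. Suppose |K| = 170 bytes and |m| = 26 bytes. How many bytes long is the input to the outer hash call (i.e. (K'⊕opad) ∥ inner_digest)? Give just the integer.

Key is 170 > 128 bytes, so it is hashed to 48 bytes then zero-padded to 128: |K'| = 128.
Outer input = (K'⊕opad) ∥ H(inner) → 128 + 48 = 176 bytes.

176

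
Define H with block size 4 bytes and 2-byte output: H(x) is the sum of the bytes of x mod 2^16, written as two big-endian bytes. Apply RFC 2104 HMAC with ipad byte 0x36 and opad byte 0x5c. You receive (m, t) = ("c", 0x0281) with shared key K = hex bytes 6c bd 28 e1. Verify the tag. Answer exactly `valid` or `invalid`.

Key hex bytes 6c bd 28 e1 is exactly B = 4 bytes: K' = 6c bd 28 e1.
K' ⊕ ipad = 5a 8b 1e d7; K' ⊕ opad = 30 e1 74 bd.
Inner hash: sum = 90+139+30+215+99 = 573 → 02 3d.
Outer hash (recomputed tag): sum = 48+225+116+189+2+61 = 641 → 02 81.
Recomputed tag = 0281; claimed = 0281 → match.

valid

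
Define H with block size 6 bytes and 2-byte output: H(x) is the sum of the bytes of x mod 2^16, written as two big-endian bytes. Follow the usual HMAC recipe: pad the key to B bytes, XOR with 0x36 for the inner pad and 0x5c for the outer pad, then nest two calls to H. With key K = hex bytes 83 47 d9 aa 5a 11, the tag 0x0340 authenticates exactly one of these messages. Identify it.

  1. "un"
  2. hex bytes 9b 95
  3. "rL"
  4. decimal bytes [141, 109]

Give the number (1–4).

Key hex bytes 83 47 d9 aa 5a 11 is exactly B = 6 bytes: K' = 83 47 d9 aa 5a 11.
K' ⊕ ipad = b5 71 ef 9c 6c 27; K' ⊕ opad = df 1b 85 f6 06 4d.
m1: inner = H(b5 71 ef 9c 6c 27 75 6e) = 04 27; tag = H(df 1b 85 f6 06 4d 04 27) = 02f3
m2: inner = H(b5 71 ef 9c 6c 27 9b 95) = 04 74; tag = H(df 1b 85 f6 06 4d 04 74) = 0340 ← matches
m3: inner = H(b5 71 ef 9c 6c 27 72 4c) = 04 02; tag = H(df 1b 85 f6 06 4d 04 02) = 02ce
m4: inner = H(b5 71 ef 9c 6c 27 8d 6d) = 04 3e; tag = H(df 1b 85 f6 06 4d 04 3e) = 030a

2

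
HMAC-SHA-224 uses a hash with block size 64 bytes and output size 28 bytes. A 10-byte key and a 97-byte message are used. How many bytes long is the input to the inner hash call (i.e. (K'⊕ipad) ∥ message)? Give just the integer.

Key is 10 ≤ 64 bytes, zero-padded: |K'| = 64.
Inner input = (K'⊕ipad) ∥ m → 64 + 97 = 161 bytes.

161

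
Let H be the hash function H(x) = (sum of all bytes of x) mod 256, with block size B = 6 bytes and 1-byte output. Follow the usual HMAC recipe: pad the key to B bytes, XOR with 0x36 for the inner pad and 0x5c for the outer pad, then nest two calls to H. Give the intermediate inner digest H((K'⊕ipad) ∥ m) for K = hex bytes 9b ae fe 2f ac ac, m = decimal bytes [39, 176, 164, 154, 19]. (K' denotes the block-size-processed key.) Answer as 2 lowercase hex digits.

Key hex bytes 9b ae fe 2f ac ac is exactly B = 6 bytes: K' = 9b ae fe 2f ac ac.
K' ⊕ ipad = ad 98 c8 19 9a 9a.
Inner input = ad 98 c8 19 9a 9a ∥ 27 b0 a4 9a 13.
Inner hash: sum = 173+152+200+25+154+154+39+176+164+154+19 = 1410; mod 256 = 130 → 82.

82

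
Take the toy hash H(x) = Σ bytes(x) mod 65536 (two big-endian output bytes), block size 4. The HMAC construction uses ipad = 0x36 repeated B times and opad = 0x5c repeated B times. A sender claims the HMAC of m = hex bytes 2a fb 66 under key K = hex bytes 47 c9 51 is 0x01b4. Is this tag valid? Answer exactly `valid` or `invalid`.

valid

Key hex bytes 47 c9 51 is 3 bytes ≤ B = 4; zero-pad to 4 bytes: K' = 47 c9 51 00.
K' ⊕ ipad = 71 ff 67 36; K' ⊕ opad = 1b 95 0d 5c.
Inner hash: sum = 113+255+103+54+42+251+102 = 920 → 03 98.
Outer hash (recomputed tag): sum = 27+149+13+92+3+152 = 436 → 01 b4.
Recomputed tag = 01b4; claimed = 01b4 → match.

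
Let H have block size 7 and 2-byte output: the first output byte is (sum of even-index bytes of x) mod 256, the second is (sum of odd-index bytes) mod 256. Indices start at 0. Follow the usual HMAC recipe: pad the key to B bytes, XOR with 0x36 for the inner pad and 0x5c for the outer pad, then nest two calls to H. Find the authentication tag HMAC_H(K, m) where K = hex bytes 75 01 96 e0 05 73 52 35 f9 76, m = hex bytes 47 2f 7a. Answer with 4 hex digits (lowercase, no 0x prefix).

Key hex bytes 75 01 96 e0 05 73 52 35 f9 76 is 10 bytes > B = 7, so hash it first: H(key) = 5b ff, then zero-pad to 7 bytes: K' = 5b ff 00 00 00 00 00.
K' ⊕ ipad = 6d c9 36 36 36 36 36.  K' ⊕ opad = 07 a3 5c 5c 5c 5c 5c.
Inner input = (K'⊕ipad) ∥ m = 6d c9 36 36 36 36 36 ∥ 47 2f 7a.
Inner hash: even-index sum = 318 mod 256 = 62; odd-index sum = 502 mod 256 = 246 → 3e f6.
Outer input = (K'⊕opad) ∥ inner = 07 a3 5c 5c 5c 5c 5c ∥ 3e f6.
Outer hash (tag): even-index sum = 529 mod 256 = 17; odd-index sum = 409 mod 256 = 153 → 11 99.

1199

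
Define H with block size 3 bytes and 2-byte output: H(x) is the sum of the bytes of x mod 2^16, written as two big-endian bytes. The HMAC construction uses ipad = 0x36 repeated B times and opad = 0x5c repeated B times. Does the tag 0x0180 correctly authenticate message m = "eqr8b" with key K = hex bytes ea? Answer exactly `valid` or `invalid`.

Key hex bytes ea is 1 byte ≤ B = 3; zero-pad to 3 bytes: K' = ea 00 00.
K' ⊕ ipad = dc 36 36; K' ⊕ opad = b6 5c 5c.
Inner hash: sum = 220+54+54+101+113+114+56+98 = 810 → 03 2a.
Outer hash (recomputed tag): sum = 182+92+92+3+42 = 411 → 01 9b.
Recomputed tag = 019b; claimed = 0180 → mismatch.

invalid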